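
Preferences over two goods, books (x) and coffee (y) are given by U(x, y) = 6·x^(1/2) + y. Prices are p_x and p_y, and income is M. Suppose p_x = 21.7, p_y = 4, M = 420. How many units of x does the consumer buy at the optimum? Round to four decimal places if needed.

x* = 0.3058

MU_x = 3/√x, MU_y = 1. Tangency: 3/√x = p_x/p_y.
Thus x* = (3·p_y/p_x)² — independent of M — with the rest of income spent on y.
Plugging in: x* = (3·4/21.7)² = 0.3058.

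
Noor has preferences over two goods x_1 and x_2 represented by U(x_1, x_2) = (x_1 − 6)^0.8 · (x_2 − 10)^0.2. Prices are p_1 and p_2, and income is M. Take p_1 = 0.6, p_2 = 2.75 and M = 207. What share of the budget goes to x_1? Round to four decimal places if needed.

share on x_1 = 0.6972

Let x_1' = x_1−6, x_2' = x_2−10. MRS = 4·x_2'/x_1' = p_1/p_2.
Substituting into the budget: x_1* = 6 + 0.8·(M − 6·p_1 − 10·p_2)/p_1, and x_2* = 10 + 0.2·(…)/p_2.
Discretionary income = 207 − 6·0.6 − 10·2.75 = 175.9; x_1* = 6 + 0.8·175.9/0.6 = 240.5333; x_2* = 10 + 0.2·175.9/2.75 = 22.7927.
Expenditure on x_1: 0.6·240.5333 = 144.32; share = 0.6972.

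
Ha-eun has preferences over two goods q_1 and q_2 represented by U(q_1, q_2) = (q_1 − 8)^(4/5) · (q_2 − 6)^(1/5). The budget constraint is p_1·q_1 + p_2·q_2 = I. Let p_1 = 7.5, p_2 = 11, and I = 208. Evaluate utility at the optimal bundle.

V = 6.1399

This is Cobb-Douglas in (q_1−8, q_2−6): tangency gives 0.8·p_2·(q_2−6) = 0.2·p_1·(q_1−8).
After buying the subsistence bundle (8, 6), a share 0.8 of the remaining income goes to q_1: q_1* = 8 + 0.8·(I − 8p_1 − 6p_2)/p_1.
Discretionary income = 208 − 8·7.5 − 6·11 = 82; q_1* = 8 + 0.8·82/7.5 = 16.7467; q_2* = 6 + 0.2·82/11 = 7.4909.
Utility at the optimum: U(16.7467, 7.4909) = 6.1399.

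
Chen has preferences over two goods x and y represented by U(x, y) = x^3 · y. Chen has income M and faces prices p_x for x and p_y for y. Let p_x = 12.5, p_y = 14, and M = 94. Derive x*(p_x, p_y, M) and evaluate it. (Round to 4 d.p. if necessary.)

MU_x/MU_y = (3·y)/(x); tangency sets this equal to p_x/p_y.
So 3·p_y·y = p_x·x; combined with the budget, a share 0.75 of income goes to x.
Demand: x*(p_x,p_y,M) = 0.75·M/p_x and y* = 0.25·M/p_y.
At p_x=12.5, p_y=14, M=94: x* = 0.75·94/12.5 = 5.64.

x* = 5.64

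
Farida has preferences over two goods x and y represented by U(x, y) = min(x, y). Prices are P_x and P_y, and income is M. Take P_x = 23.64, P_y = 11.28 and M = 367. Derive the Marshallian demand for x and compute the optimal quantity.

With perfect complements, no substitution: consume in ratio x:y = 1:1.
Budget: P_x·x + P_y·x = M, so (P_x + P_y)·x = M.
Demand: x*(P_x,P_y,M) = M/(P_x + P_y), y* = M/(P_x + P_y).
Here 23.64 + 11.28 = 34.92, giving x* = 10.5097.

x* = 10.5097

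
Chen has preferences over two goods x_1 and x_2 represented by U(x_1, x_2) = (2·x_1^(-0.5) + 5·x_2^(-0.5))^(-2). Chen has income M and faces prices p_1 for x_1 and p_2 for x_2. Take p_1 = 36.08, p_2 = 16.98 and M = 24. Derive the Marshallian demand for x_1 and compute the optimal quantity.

x_1* = 0.2734

From the CES first-order condition, (2/5)·(x_2/x_1)^(1.5) = p_1/p_2.
Solve for the ratio: x_2/x_1 = [(5/2)·p_1/p_2]^(2/3).
With the ratio pinned down, the budget gives x_1* = M/(p_1 + p_2·(x_2/x_1)) and x_2* = (x_2/x_1)·x_1*.
Numerically x_2/x_1 = 3.044476, so x_1* = 24/(36.08 + 16.98·3.044476) = 0.2734.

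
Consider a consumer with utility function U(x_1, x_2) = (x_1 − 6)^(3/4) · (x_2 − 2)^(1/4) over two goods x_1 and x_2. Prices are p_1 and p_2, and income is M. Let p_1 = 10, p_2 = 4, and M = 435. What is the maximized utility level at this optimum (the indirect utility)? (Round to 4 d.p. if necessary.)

V = 26.2986

MRS = 3·(x_2−2)/(x_1−6). Tangency with p_1/p_2 gives x_2−2 = (1/3)·(p_1/p_2)·(x_1−6).
Substituting into the budget: x_1* = 6 + 0.75·(M − 6·p_1 − 2·p_2)/p_1, and x_2* = 2 + 0.25·(…)/p_2.
Discretionary income = 435 − 6·10 − 2·4 = 367; x_1* = 6 + 0.75·367/10 = 33.525; x_2* = 2 + 0.25·367/4 = 24.9375.
Utility at the optimum: U(33.525, 24.9375) = 26.2986.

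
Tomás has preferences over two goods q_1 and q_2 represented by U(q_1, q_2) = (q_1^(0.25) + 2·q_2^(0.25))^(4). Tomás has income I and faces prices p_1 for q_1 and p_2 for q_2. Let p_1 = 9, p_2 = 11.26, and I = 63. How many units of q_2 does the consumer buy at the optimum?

From the CES first-order condition, (1/2)·(q_2/q_1)^(0.75) = p_1/p_2.
Hence q_2/q_1 = (2·p_1/p_2)^(1/(0.75)), i.e. raised to the 4/3 power.
Substitute q_2 = (q_2/q_1)·q_1 into the budget: q_1* = I/(p_1 + p_2·(q_2/q_1)).
Numerically q_2/q_1 = 1.869156, so q_1* = 63/(9 + 11.26·1.869156) = 2.0967 and q_2* = 1.869156·2.0967 = 3.9191.

q_2* = 3.9191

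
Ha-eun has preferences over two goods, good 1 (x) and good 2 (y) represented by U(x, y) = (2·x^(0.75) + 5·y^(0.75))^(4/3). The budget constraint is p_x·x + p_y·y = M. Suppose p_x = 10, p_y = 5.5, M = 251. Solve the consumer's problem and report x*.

With the ratio pinned down, the budget gives x* = M/(p_x + p_y·(y/x)) and y* = (y/x)·x*.
Numerically y/x = 426.88341, so x* = 251/(10 + 5.5·426.88341) = 0.1065.

x* = 0.1065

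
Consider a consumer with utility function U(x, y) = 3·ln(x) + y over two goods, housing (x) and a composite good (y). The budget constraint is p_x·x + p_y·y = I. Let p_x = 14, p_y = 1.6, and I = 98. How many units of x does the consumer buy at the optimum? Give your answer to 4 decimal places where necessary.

MU_x = 3/x, MU_y = 1. Tangency: 3/x = p_x/p_y.
So x*(p_x,p_y) = 3·p_y/p_x, independent of income; and y* = (I − 3·p_y)/p_y.
At the given prices: x* = 3·1.6/14 = 0.3429.

x* = 0.3429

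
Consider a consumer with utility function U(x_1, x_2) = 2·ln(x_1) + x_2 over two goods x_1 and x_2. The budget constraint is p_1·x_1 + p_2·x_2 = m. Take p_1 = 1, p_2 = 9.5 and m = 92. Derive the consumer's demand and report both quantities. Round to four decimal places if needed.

x_1* = 19, x_2* = 7.6842

Set MRS = p_1/p_2: (2/x_1)/1 = p_1/p_2.
So x_1*(p_1,p_2) = 2·p_2/p_1, independent of income; and x_2* = (m − 2·p_2)/p_2.
At the given prices: x_1* = 2·9.5/1 = 19, and x_2* = 7.6842.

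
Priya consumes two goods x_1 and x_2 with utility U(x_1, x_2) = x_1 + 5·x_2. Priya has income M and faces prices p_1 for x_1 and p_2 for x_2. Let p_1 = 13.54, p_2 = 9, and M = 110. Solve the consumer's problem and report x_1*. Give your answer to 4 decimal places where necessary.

Numerically: x_1* = 0, x_2* = 12.2222.

x_1* = 0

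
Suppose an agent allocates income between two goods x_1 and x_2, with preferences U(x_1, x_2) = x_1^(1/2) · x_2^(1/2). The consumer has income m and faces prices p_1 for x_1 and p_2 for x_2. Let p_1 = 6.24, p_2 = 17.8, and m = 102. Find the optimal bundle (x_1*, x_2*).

x_1* = 8.1731, x_2* = 2.8652

Tangency: MRS = x_2/x_1 = p_1/p_2.
Rearranging, p_2·x_2 = p_1·x_1. Substituting into the budget gives p_1·x_1·(1 + 1) = m.
Demand: x_1*(p_1,p_2,m) = 0.5·m/p_1 and x_2* = 0.5·m/p_2.
At p_1=6.24, p_2=17.8, m=102: x_1* = 0.5·102/6.24 = 8.1731, x_2* = 2.8652.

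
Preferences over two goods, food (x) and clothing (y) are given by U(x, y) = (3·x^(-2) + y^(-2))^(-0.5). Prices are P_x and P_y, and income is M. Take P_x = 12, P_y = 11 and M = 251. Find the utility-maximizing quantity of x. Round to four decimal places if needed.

x* = 12.6439

With the ratio pinned down, the budget gives x* = M/(P_x + P_y·(y/x)) and y* = (y/x)·x*.
Numerically y/x = 0.713766, so x* = 251/(12 + 11·0.713766) = 12.6439.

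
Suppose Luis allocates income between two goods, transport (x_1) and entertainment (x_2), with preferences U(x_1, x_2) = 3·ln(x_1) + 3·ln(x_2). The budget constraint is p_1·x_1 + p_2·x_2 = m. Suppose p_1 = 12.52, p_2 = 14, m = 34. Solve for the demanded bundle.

x_1* = 1.3578, x_2* = 1.2143

MU_x_1/MU_x_2 = (3·x_2)/(3·x_1); tangency sets this equal to p_1/p_2.
Rearranging, p_2·x_2 = p_1·x_1. Substituting into the budget gives p_1·x_1·(1 + 1) = m.
Demand: x_1*(p_1,p_2,m) = 0.5·m/p_1 and x_2* = 0.5·m/p_2.
At p_1=12.52, p_2=14, m=34: x_1* = 0.5·34/12.52 = 1.3578, x_2* = 1.2143.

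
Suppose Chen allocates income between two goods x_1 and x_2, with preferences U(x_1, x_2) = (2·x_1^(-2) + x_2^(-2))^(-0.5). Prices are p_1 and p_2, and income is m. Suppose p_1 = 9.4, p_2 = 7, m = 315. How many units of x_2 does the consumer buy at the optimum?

x_2* = 17.7617

From the CES first-order condition, 2·(x_2/x_1)^(3) = p_1/p_2.
Hence x_2/x_1 = ((1/2)·p_1/p_2)^(1/(3)), i.e. raised to the 1/3 power.
With the ratio pinned down, the budget gives x_1* = m/(p_1 + p_2·(x_2/x_1)) and x_2* = (x_2/x_1)·x_1*.
Numerically x_2/x_1 = 0.875655, so x_1* = 315/(9.4 + 7·0.875655) = 20.2839 and x_2* = 0.875655·20.2839 = 17.7617.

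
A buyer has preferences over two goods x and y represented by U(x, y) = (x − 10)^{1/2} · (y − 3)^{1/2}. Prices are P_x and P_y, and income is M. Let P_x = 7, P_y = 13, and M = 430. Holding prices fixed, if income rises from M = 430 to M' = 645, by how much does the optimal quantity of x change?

Discretionary income = 430 − 10·7 − 3·13 = 321; x* = 10 + 0.5·321/7 = 32.9286.
At M' = 645: x* = 48.2857. Change: 48.2857 − 32.9286 = 15.3571.

Δx* = 15.3571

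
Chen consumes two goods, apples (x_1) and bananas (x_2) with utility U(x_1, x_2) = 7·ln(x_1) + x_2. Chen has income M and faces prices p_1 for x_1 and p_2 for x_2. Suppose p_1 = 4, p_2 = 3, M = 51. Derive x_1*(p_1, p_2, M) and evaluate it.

x_1* = 5.25

So x_1*(p_1,p_2) = 7·p_2/p_1, independent of income; and x_2* = (M − 7·p_2)/p_2.
At the given prices: x_1* = 7·3/4 = 5.25.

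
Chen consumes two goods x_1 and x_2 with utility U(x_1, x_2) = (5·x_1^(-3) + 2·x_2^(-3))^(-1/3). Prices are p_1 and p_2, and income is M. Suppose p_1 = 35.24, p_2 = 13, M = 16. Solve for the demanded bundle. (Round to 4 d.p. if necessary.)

From the CES first-order condition, (5/2)·(x_2/x_1)^(4) = p_1/p_2.
Hence x_2/x_1 = ((2/5)·p_1/p_2)^(1/(4)), i.e. raised to the 0.25 power.
Substitute x_2 = (x_2/x_1)·x_1 into the budget: x_1* = M/(p_1 + p_2·(x_2/x_1)).
Numerically x_2/x_1 = 1.020442, so x_1* = 16/(35.24 + 13·1.020442) = 0.3299 and x_2* = 1.020442·0.3299 = 0.3366.

x_1* = 0.3299, x_2* = 0.3366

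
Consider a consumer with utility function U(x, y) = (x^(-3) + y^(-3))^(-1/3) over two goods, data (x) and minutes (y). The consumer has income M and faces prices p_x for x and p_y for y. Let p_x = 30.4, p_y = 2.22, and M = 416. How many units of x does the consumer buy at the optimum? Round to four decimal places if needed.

MRS = MU_x/MU_y = (y/x)^(4). Set equal to p_x/p_y.
Hence y/x = (p_x/p_y)^(1/(4)), i.e. raised to the 0.25 power.
Substitute y = (y/x)·x into the budget: x* = M/(p_x + p_y·(y/x)).
Numerically y/x = 1.923668, so x* = 416/(30.4 + 2.22·1.923668) = 11.9987.

x* = 11.9987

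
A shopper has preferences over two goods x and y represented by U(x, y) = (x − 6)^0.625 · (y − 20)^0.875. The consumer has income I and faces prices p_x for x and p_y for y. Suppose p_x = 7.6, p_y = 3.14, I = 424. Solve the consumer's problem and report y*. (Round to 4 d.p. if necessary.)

MRS = (5/7)·(y−20)/(x−6). Tangency with p_x/p_y gives y−20 = (7/5)·(p_x/p_y)·(x−6).
After buying the subsistence bundle (6, 20), a share 5/12 of the remaining income goes to x: x* = 6 + 5/12·(I − 6p_x − 20p_y)/p_x.
Discretionary income = 424 − 6·7.6 − 20·3.14 = 315.6; y* = 20 + 7/12·315.6/3.14 = 78.6306.

y* = 78.6306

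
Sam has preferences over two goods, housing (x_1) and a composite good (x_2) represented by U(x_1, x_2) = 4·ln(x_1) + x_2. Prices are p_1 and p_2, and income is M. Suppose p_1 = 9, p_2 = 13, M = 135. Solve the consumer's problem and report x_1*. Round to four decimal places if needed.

x_1* = 5.7778

MU_x_1 = 4/x_1, MU_x_2 = 1. Tangency: 4/x_1 = p_1/p_2.
So x_1*(p_1,p_2) = 4·p_2/p_1, independent of income; and x_2* = (M − 4·p_2)/p_2.
At the given prices: x_1* = 4·13/9 = 5.7778.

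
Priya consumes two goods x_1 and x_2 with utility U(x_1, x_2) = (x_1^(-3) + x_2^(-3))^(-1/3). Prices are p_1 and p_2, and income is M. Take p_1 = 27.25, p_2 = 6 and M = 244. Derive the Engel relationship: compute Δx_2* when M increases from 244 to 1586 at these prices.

Δx_2* = 54.4058

MRS = MU_x_1/MU_x_2 = (x_2/x_1)^(4). Set equal to p_1/p_2.
Solve for the ratio: x_2/x_1 = [p_1/p_2]^(0.25).
Substitute x_2 = (x_2/x_1)·x_1 into the budget: x_1* = M/(p_1 + p_2·(x_2/x_1)).
Numerically x_2/x_1 = 1.459835, so x_1* = 244/(27.25 + 6·1.459835) = 6.7761 and x_2* = 1.459835·6.7761 = 9.892.
At M' = 1586: x_2* = 64.2978. Change: 64.2978 − 9.892 = 54.4058.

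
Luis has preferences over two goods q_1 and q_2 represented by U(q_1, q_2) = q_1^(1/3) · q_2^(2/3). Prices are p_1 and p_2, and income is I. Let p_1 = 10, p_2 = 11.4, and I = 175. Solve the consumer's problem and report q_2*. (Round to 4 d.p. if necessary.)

q_2* = 10.2339

MU_q_1/MU_q_2 = (1/3·q_2)/(2/3·q_1); tangency sets this equal to p_1/p_2.
So 1/3·p_2·q_2 = 2/3·p_1·q_1; combined with the budget, a share 1/3 of income goes to q_1.
Demand: q_1*(p_1,p_2,I) = 1/3·I/p_1 and q_2* = 2/3·I/p_2.
At p_1=10, p_2=11.4, I=175: q_2* = 2/3·175/11.4 = 10.2339.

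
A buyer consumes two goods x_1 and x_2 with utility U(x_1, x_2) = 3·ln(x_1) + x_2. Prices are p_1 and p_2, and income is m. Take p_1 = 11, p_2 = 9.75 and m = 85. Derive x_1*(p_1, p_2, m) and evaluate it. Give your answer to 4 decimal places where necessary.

MU_x_1 = 3/x_1, MU_x_2 = 1. Tangency: 3/x_1 = p_1/p_2.
So x_1*(p_1,p_2) = 3·p_2/p_1, independent of income; and x_2* = (m − 3·p_2)/p_2.
At the given prices: x_1* = 3·9.75/11 = 2.6591.

x_1* = 2.6591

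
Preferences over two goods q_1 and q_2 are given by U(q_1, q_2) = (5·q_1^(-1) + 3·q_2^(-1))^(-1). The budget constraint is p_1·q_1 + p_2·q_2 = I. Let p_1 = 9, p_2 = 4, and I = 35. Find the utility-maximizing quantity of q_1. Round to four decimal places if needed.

q_1* = 2.5646

Substitute q_2 = (q_2/q_1)·q_1 into the budget: q_1* = I/(p_1 + p_2·(q_2/q_1)).
Numerically q_2/q_1 = 1.161895, so q_1* = 35/(9 + 4·1.161895) = 2.5646.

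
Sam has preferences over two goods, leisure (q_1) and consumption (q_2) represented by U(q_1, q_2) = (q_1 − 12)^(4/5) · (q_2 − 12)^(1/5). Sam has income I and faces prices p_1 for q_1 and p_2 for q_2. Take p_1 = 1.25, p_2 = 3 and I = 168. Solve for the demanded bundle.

Substituting into the budget: q_1* = 12 + 0.8·(I − 12·p_1 − 12·p_2)/p_1, and q_2* = 12 + 0.2·(…)/p_2.
Discretionary income = 168 − 12·1.25 − 12·3 = 117; q_1* = 12 + 0.8·117/1.25 = 86.88; q_2* = 12 + 0.2·117/3 = 19.8.

q_1* = 86.88, q_2* = 19.8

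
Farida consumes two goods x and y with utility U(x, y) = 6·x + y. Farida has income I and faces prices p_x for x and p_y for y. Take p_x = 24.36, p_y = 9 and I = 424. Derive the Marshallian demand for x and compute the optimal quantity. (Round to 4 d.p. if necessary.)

Perfect substitutes: compare marginal utility per dollar. 6/p_x vs 1/p_y → 0.2463 vs 0.1111.
x gives more utility per dollar, so spend all income on x: x* = I/p_x, y* = 0.
Numerically: x* = 17.4056, y* = 0.

x* = 17.4056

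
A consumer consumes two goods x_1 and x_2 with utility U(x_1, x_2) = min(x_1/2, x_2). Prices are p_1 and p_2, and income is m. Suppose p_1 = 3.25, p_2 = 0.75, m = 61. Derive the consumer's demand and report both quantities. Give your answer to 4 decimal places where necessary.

x_1* = 16.8276, x_2* = 8.4138

Demand: x_1*(p_1,p_2,m) = 2·m/(2·p_1 + p_2), x_2* = m/(2·p_1 + p_2).
Here 2·3.25 + 0.75 = 7.25, giving x_1* = 16.8276 and x_2* = 8.4138.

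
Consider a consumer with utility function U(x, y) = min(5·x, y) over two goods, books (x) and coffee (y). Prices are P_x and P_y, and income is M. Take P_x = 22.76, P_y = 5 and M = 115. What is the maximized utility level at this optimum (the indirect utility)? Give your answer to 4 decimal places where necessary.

V = 12.0394

With perfect complements, no substitution: consume in ratio x:y = 1:5.
Budget: P_x·x + P_y·5·x = M, so (P_x + 5·P_y)·x = M.
Demand: x*(P_x,P_y,M) = M/(P_x + 5·P_y), y* = 5·M/(P_x + 5·P_y).
Here 22.76 + 5·5 = 47.76, giving x* = 2.4079 and y* = 12.0394.
Utility at the optimum: U(2.4079, 12.0394) = 12.0394.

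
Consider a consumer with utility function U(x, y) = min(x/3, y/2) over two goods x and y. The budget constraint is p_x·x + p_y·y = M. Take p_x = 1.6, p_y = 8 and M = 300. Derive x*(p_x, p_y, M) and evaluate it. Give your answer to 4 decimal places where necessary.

Leontief preferences: the optimum is at the kink where x/3 = y/2, i.e. y = (2/3)·x.
Budget: p_x·x + p_y·(2/3)·x = M, so (3·p_x + 2·p_y)·x = 3·M.
Demand: x*(p_x,p_y,M) = 3·M/(3·p_x + 2·p_y), y* = 2·M/(3·p_x + 2·p_y).
Here 3·1.6 + 2·8 = 20.8, giving x* = 43.2692.

x* = 43.2692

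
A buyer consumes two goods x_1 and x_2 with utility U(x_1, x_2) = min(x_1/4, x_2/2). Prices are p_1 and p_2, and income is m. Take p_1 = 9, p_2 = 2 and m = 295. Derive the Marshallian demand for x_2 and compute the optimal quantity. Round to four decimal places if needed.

x_2* = 14.75

Leontief preferences: the optimum is at the kink where x_1/4 = x_2/2, i.e. x_2 = (1/2)·x_1.
Budget: p_1·x_1 + p_2·(1/2)·x_1 = m, so (4·p_1 + 2·p_2)·x_1 = 4·m.
Demand: x_1*(p_1,p_2,m) = 4·m/(4·p_1 + 2·p_2), x_2* = 2·m/(4·p_1 + 2·p_2).
Here 4·9 + 2·2 = 40, giving x_2* = 14.75.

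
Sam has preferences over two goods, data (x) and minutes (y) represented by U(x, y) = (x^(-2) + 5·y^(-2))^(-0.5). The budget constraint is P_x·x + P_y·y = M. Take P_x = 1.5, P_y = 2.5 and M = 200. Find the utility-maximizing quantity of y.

MU_x ∝ x^(-3), MU_y ∝ 5·y^(-3), so MRS = (1/5)·(y/x)^(3) = P_x/P_y.
Hence y/x = (5·P_x/P_y)^(1/(3)), i.e. raised to the 1/3 power.
With the ratio pinned down, the budget gives x* = M/(P_x + P_y·(y/x)) and y* = (y/x)·x*.
Numerically y/x = 1.44225, so x* = 200/(1.5 + 2.5·1.44225) = 39.1725 and y* = 1.44225·39.1725 = 56.4965.

y* = 56.4965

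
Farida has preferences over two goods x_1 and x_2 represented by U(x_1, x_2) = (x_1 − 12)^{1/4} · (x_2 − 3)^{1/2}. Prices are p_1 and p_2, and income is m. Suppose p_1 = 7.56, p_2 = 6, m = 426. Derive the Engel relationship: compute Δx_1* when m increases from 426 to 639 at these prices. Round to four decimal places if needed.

Δx_1* = 9.3915

This is Cobb-Douglas in (x_1−12, x_2−3): tangency gives 0.25·p_2·(x_2−3) = 0.5·p_1·(x_1−12).
Substituting into the budget: x_1* = 12 + 1/3·(m − 12·p_1 − 3·p_2)/p_1, and x_2* = 3 + 2/3·(…)/p_2.
Discretionary income = 426 − 12·7.56 − 3·6 = 317.28; x_1* = 12 + 1/3·317.28/7.56 = 25.9894.
At m' = 639: x_1* = 35.381. Change: 35.381 − 25.9894 = 9.3915.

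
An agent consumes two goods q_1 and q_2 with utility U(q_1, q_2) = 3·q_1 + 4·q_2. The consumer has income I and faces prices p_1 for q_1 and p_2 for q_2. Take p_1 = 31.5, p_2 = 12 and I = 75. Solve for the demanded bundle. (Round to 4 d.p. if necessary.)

q_1* = 0, q_2* = 6.25

Linear utility — the consumer picks whichever good has higher MU/price: 3/31.5 = 0.0952 vs 4/12 = 0.3333.
q_2 gives more utility per dollar, so spend all income on q_2: q_2* = I/p_2, q_1* = 0.
Numerically: q_1* = 0, q_2* = 6.25.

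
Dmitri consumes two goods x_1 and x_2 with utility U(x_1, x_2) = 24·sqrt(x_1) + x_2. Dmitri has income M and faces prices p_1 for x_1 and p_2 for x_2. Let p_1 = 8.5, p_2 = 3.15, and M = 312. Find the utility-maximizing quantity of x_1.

Utility is quasi-linear in x_2; the FOC for x_1 is 12/√x_1 = p_1/p_2.
Solve: √x_1 = 12·p_2/p_1, so x_1*(p_1,p_2) = (12·p_2/p_1)², and x_2* = (M − p_1·x_1*)/p_2.
Plugging in: x_1* = (12·3.15/8.5)² = 19.7763.

x_1* = 19.7763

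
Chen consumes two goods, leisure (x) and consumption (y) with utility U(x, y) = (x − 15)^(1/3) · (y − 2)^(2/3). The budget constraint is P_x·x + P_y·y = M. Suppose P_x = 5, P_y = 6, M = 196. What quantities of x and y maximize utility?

Substituting into the budget: x* = 15 + 1/3·(M − 15·P_x − 2·P_y)/P_x, and y* = 2 + 2/3·(…)/P_y.
Discretionary income = 196 − 15·5 − 2·6 = 109; x* = 15 + 1/3·109/5 = 22.2667; y* = 2 + 2/3·109/6 = 14.1111.

x* = 22.2667, y* = 14.1111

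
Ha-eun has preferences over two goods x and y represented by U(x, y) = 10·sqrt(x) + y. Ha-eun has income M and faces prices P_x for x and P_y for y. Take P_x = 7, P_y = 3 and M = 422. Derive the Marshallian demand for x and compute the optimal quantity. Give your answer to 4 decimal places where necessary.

x* = 4.5918

Thus x* = (5·P_y/P_x)² — independent of M — with the rest of income spent on y.
Plugging in: x* = (5·3/7)² = 4.5918.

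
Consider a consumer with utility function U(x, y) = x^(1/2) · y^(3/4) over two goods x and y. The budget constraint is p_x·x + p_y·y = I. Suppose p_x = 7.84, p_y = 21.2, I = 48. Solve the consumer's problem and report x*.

x* = 2.449

MU_x/MU_y = (0.5·y)/(0.75·x); tangency sets this equal to p_x/p_y.
Rearranging, p_y·y = (3/2)·p_x·x. Substituting into the budget gives p_x·x·(1 + (3/2)) = I.
Demand: x*(p_x,p_y,I) = 0.4·I/p_x and y* = 0.6·I/p_y.
At p_x=7.84, p_y=21.2, I=48: x* = 0.4·48/7.84 = 2.449.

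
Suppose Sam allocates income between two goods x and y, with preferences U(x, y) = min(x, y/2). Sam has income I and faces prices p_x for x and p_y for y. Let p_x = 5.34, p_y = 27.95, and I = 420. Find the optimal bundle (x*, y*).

With perfect complements, no substitution: consume in ratio x:y = 1:2.
Budget: p_x·x + p_y·2·x = I, so (p_x + 2·p_y)·x = I.
Demand: x*(p_x,p_y,I) = I/(p_x + 2·p_y), y* = 2·I/(p_x + 2·p_y).
Here 5.34 + 2·27.95 = 61.24, giving x* = 6.8583 and y* = 13.7165.

x* = 6.8583, y* = 13.7165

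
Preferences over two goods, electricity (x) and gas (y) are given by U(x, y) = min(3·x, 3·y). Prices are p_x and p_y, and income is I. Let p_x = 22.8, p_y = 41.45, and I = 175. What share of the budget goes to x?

Leontief preferences: the optimum is at the kink where x/3 = y/3, i.e. y = x.
Budget: p_x·x + p_y·x = I, so (3·p_x + 3·p_y)·x = 3·I.
Demand: x*(p_x,p_y,I) = 3·I/(3·p_x + 3·p_y), y* = 3·I/(3·p_x + 3·p_y).
Here 3·22.8 + 3·41.45 = 192.75, giving x* = 2.7237 and y* = 2.7237.
Expenditure on x: 22.8·2.7237 = 62.1012; share = 0.3549.

share on x = 0.3549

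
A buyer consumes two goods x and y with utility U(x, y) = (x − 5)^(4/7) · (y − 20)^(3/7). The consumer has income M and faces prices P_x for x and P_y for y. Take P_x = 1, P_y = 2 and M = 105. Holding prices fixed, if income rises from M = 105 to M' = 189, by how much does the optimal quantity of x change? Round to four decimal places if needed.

MRS = (4/3)·(y−20)/(x−5). Tangency with P_x/P_y gives y−20 = (3/4)·(P_x/P_y)·(x−5).
Substituting into the budget: x* = 5 + 4/7·(M − 5·P_x − 20·P_y)/P_x, and y* = 20 + 3/7·(…)/P_y.
Discretionary income = 105 − 5·1 − 20·2 = 60; x* = 5 + 4/7·60/1 = 39.2857.
At M' = 189: x* = 87.2857. Change: 87.2857 − 39.2857 = 48.

Δx* = 48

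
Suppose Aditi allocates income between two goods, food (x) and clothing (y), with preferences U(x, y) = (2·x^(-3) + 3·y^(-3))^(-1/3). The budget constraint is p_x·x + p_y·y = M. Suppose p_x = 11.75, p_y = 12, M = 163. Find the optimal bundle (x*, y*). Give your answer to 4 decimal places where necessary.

Substitute y = (y/x)·x into the budget: x* = M/(p_x + p_y·(y/x)).
Numerically y/x = 1.100872, so x* = 163/(11.75 + 12·1.100872) = 6.5303 and y* = 1.100872·6.5303 = 7.1891.

x* = 6.5303, y* = 7.1891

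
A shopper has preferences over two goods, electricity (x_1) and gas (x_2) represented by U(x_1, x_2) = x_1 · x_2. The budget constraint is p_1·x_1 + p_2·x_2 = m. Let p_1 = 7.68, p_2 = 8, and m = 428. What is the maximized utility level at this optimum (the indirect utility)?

V = 745.3776

Demand: x_1*(p_1,p_2,m) = 0.5·m/p_1 and x_2* = 0.5·m/p_2.
At p_1=7.68, p_2=8, m=428: x_1* = 0.5·428/7.68 = 27.8646, x_2* = 26.75.
Utility at the optimum: U(27.8646, 26.75) = 745.3776.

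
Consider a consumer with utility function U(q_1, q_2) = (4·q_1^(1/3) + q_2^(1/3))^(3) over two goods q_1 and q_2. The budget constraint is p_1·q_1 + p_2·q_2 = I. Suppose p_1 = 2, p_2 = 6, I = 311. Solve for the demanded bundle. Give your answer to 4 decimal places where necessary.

MRS = MU_q_1/MU_q_2 = 4·(q_2/q_1)^(2/3). Set equal to p_1/p_2.
Solve for the ratio: q_2/q_1 = [(1/4)·p_1/p_2]^(1.5).
Substitute q_2 = (q_2/q_1)·q_1 into the budget: q_1* = I/(p_1 + p_2·(q_2/q_1)).
Numerically q_2/q_1 = 0.024056, so q_1* = 311/(2 + 6·0.024056) = 145.0331 and q_2* = 0.024056·145.0331 = 3.489.

q_1* = 145.0331, q_2* = 3.489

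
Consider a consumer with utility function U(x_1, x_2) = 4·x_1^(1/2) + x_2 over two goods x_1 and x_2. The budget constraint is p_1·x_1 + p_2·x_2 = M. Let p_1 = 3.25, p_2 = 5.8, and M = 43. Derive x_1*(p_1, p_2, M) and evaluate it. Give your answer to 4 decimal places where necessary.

Utility is quasi-linear in x_2; the FOC for x_1 is 2/√x_1 = p_1/p_2.
Thus x_1* = (2·p_2/p_1)² — independent of M — with the rest of income spent on x_2.
Plugging in: x_1* = (2·5.8/3.25)² = 12.7394.

x_1* = 12.7394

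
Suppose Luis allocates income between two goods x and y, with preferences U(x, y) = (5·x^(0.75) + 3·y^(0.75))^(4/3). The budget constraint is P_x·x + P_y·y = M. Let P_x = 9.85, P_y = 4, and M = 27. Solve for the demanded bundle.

MU_x ∝ 5·x^(-0.25), MU_y ∝ 3·y^(-0.25), so MRS = (5/3)·(y/x)^(0.25) = P_x/P_y.
Hence y/x = ((3/5)·P_x/P_y)^(1/(0.25)), i.e. raised to the 4 power.
Substitute y = (y/x)·x into the budget: x* = M/(P_x + P_y·(y/x)).
Numerically y/x = 4.765516, so x* = 27/(9.85 + 4·4.765516) = 0.9339 and y* = 4.765516·0.9339 = 4.4504.

x* = 0.9339, y* = 4.4504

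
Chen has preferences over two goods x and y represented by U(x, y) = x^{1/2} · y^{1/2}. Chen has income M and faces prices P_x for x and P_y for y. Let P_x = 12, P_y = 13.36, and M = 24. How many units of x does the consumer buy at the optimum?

x* = 1

MU_x/MU_y = (0.5·y)/(0.5·x); tangency sets this equal to P_x/P_y.
Rearranging, P_y·y = P_x·x. Substituting into the budget gives P_x·x·(1 + 1) = M.
Demand: x*(P_x,P_y,M) = 0.5·M/P_x and y* = 0.5·M/P_y.
At P_x=12, P_y=13.36, M=24: x* = 0.5·24/12 = 1.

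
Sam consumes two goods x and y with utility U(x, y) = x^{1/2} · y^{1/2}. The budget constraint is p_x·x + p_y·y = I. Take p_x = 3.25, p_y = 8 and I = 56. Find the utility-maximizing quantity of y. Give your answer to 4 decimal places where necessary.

MU_x/MU_y = (0.5·y)/(0.5·x); tangency sets this equal to p_x/p_y.
So 0.5·p_y·y = 0.5·p_x·x; combined with the budget, a share 0.5 of income goes to x.
Demand: x*(p_x,p_y,I) = 0.5·I/p_x and y* = 0.5·I/p_y.
At p_x=3.25, p_y=8, I=56: y* = 0.5·56/8 = 3.5.

y* = 3.5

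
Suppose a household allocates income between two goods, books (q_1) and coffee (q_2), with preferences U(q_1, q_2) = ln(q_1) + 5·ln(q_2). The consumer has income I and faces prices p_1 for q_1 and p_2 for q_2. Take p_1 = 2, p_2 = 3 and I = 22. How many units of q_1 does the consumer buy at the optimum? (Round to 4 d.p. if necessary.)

MU_q_1/MU_q_2 = (q_2)/(5·q_1); tangency sets this equal to p_1/p_2.
So p_2·q_2 = 5·p_1·q_1; combined with the budget, a share 1/6 of income goes to q_1.
Demand: q_1*(p_1,p_2,I) = 1/6·I/p_1 and q_2* = 5/6·I/p_2.
At p_1=2, p_2=3, I=22: q_1* = 1/6·22/2 = 1.8333.

q_1* = 1.8333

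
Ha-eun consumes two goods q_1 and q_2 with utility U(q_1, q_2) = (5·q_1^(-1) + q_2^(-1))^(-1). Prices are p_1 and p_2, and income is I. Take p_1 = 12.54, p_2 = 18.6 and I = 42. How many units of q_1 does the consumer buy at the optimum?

q_1* = 2.1683

With the ratio pinned down, the budget gives q_1* = I/(p_1 + p_2·(q_2/q_1)) and q_2* = (q_2/q_1)·q_1*.
Numerically q_2/q_1 = 0.367204, so q_1* = 42/(12.54 + 18.6·0.367204) = 2.1683.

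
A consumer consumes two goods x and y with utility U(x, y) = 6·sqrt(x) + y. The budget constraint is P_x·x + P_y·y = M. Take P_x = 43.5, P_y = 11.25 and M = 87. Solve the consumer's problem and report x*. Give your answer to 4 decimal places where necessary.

x* = 0.602

MU_x = 3/√x, MU_y = 1. Tangency: 3/√x = P_x/P_y.
Thus x* = (3·P_y/P_x)² — independent of M — with the rest of income spent on y.
Plugging in: x* = (3·11.25/43.5)² = 0.602.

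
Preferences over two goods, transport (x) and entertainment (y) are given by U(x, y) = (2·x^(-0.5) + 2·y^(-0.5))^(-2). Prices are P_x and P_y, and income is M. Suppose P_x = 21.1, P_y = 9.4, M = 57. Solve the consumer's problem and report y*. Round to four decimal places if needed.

MU_x ∝ 2·x^(-1.5), MU_y ∝ 2·y^(-1.5), so MRS = (y/x)^(1.5) = P_x/P_y.
Solve for the ratio: y/x = [P_x/P_y]^(2/3).
Substitute y = (y/x)·x into the budget: x* = M/(P_x + P_y·(y/x)).
Numerically y/x = 1.714364, so x* = 57/(21.1 + 9.4·1.714364) = 1.5316 and y* = 1.714364·1.5316 = 2.6258.

y* = 2.6258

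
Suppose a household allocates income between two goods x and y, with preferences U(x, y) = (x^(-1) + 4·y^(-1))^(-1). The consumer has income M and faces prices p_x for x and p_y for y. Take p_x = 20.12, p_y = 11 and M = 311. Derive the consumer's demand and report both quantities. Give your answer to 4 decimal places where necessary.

MRS = MU_x/MU_y = (1/4)·(y/x)^(2). Set equal to p_x/p_y.
Solve for the ratio: y/x = [4·p_x/p_y]^(0.5).
With the ratio pinned down, the budget gives x* = M/(p_x + p_y·(y/x)) and y* = (y/x)·x*.
Numerically y/x = 2.704878, so x* = 311/(20.12 + 11·2.704878) = 6.2358 and y* = 2.704878·6.2358 = 16.867.

x* = 6.2358, y* = 16.867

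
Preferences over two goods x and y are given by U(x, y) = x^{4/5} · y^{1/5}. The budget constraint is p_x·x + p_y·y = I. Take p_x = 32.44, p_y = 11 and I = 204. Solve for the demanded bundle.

MU_x/MU_y = (0.8·y)/(0.2·x); tangency sets this equal to p_x/p_y.
So 0.8·p_y·y = 0.2·p_x·x; combined with the budget, a share 0.8 of income goes to x.
Demand: x*(p_x,p_y,I) = 0.8·I/p_x and y* = 0.2·I/p_y.
At p_x=32.44, p_y=11, I=204: x* = 0.8·204/32.44 = 5.0308, y* = 3.7091.

x* = 5.0308, y* = 3.7091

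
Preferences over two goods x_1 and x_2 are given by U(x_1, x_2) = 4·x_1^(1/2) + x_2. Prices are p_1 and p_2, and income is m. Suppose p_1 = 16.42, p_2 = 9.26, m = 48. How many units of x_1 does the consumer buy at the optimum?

Set MRS = p_1/p_2: 2·x_1^(−1/2) = p_1/p_2.
Thus x_1* = (2·p_2/p_1)² — independent of m — with the rest of income spent on x_2.
Plugging in: x_1* = (2·9.26/16.42)² = 1.2721.

x_1* = 1.2721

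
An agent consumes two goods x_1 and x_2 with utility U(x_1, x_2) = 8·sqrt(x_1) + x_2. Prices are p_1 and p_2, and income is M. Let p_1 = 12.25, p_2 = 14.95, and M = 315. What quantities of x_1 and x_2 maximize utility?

x_1* = 23.8303, x_2* = 1.5437

Utility is quasi-linear in x_2; the FOC for x_1 is 4/√x_1 = p_1/p_2.
Solve: √x_1 = 4·p_2/p_1, so x_1*(p_1,p_2) = (4·p_2/p_1)², and x_2* = (M − p_1·x_1*)/p_2.
Plugging in: x_1* = (4·14.95/12.25)² = 23.8303, x_2* = 1.5437.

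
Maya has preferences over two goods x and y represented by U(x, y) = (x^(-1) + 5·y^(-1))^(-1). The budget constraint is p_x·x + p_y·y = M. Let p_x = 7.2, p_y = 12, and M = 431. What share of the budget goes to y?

MU_x ∝ x^(-2), MU_y ∝ 5·y^(-2), so MRS = (1/5)·(y/x)^(2) = p_x/p_y.
Solve for the ratio: y/x = [5·p_x/p_y]^(0.5).
Substitute y = (y/x)·x into the budget: x* = M/(p_x + p_y·(y/x)).
Numerically y/x = 1.732051, so x* = 431/(7.2 + 12·1.732051) = 15.4013 and y* = 1.732051·15.4013 = 26.6759.
Expenditure on y: 12·26.6759 = 320.1105; share = 0.7427.

share on y = 0.7427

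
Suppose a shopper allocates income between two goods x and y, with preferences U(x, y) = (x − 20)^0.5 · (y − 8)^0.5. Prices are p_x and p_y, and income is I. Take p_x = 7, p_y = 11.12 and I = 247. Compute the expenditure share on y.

share on y = 0.3967

Let x' = x−20, y' = y−8. MRS = y'/x' = p_x/p_y.
Substituting into the budget: x* = 20 + 0.5·(I − 20·p_x − 8·p_y)/p_x, and y* = 8 + 0.5·(…)/p_y.
Discretionary income = 247 − 20·7 − 8·11.12 = 18.04; x* = 20 + 0.5·18.04/7 = 21.2886; y* = 8 + 0.5·18.04/11.12 = 8.8112.
Expenditure on y: 11.12·8.8112 = 97.98; share = 0.3967.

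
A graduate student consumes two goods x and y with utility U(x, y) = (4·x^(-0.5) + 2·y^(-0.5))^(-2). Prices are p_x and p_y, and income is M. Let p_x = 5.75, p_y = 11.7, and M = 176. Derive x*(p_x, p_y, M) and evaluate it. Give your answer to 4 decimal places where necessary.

MU_x ∝ 4·x^(-1.5), MU_y ∝ 2·y^(-1.5), so MRS = 2·(y/x)^(1.5) = p_x/p_y.
Hence y/x = ((1/2)·p_x/p_y)^(1/(1.5)), i.e. raised to the 2/3 power.
Substitute y = (y/x)·x into the budget: x* = M/(p_x + p_y·(y/x)).
Numerically y/x = 0.392315, so x* = 176/(5.75 + 11.7·0.392315) = 17.0211.

x* = 17.0211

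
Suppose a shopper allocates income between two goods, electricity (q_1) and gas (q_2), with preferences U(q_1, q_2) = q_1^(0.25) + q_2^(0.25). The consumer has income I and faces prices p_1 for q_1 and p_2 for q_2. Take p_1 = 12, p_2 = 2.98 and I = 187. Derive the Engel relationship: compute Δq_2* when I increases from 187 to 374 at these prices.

Δq_2* = 38.5321

From the CES first-order condition, (q_2/q_1)^(0.75) = p_1/p_2.
Solve for the ratio: q_2/q_1 = [p_1/p_2]^(4/3).
Substitute q_2 = (q_2/q_1)·q_1 into the budget: q_1* = I/(p_1 + p_2·(q_2/q_1)).
Numerically q_2/q_1 = 6.406487, so q_1* = 187/(12 + 2.98·6.406487) = 6.0145 and q_2* = 6.406487·6.0145 = 38.5321.
At I' = 374: q_2* = 77.0641. Change: 77.0641 − 38.5321 = 38.5321.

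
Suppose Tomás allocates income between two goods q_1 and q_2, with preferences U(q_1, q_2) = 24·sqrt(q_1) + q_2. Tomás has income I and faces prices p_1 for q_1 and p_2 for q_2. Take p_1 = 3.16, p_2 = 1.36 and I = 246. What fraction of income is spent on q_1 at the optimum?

share on q_1 = 0.3426

Utility is quasi-linear in q_2; the FOC for q_1 is 12/√q_1 = p_1/p_2.
Solve: √q_1 = 12·p_2/p_1, so q_1*(p_1,p_2) = (12·p_2/p_1)², and q_2* = (I − p_1·q_1*)/p_2.
Plugging in: q_1* = (12·1.36/3.16)² = 26.6726, q_2* = 118.9077.
Expenditure on q_1: 3.16·26.6726 = 84.2856; share = 0.3426.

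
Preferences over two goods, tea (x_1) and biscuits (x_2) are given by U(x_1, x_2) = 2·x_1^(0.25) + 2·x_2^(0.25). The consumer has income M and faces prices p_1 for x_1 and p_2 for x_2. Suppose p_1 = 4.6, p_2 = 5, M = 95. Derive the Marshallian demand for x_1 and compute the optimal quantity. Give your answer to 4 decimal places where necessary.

From the CES first-order condition, (x_2/x_1)^(0.75) = p_1/p_2.
Solve for the ratio: x_2/x_1 = [p_1/p_2]^(4/3).
Substitute x_2 = (x_2/x_1)·x_1 into the budget: x_1* = M/(p_1 + p_2·(x_2/x_1)).
Numerically x_2/x_1 = 0.894782, so x_1* = 95/(4.6 + 5·0.894782) = 10.4696.

x_1* = 10.4696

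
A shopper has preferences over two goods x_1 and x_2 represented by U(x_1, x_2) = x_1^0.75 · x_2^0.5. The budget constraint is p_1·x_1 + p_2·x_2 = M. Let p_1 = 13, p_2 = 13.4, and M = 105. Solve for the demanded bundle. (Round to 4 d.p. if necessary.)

MU_x_1/MU_x_2 = (0.75·x_2)/(0.5·x_1); tangency sets this equal to p_1/p_2.
So 0.75·p_2·x_2 = 0.5·p_1·x_1; combined with the budget, a share 0.6 of income goes to x_1.
Demand: x_1*(p_1,p_2,M) = 0.6·M/p_1 and x_2* = 0.4·M/p_2.
At p_1=13, p_2=13.4, M=105: x_1* = 0.6·105/13 = 4.8462, x_2* = 3.1343.

x_1* = 4.8462, x_2* = 3.1343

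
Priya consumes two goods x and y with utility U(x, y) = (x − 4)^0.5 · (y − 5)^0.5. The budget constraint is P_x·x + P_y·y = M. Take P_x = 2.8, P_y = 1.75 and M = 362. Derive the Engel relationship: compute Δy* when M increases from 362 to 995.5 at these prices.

Δy* = 181

After buying the subsistence bundle (4, 5), a share 0.5 of the remaining income goes to x: x* = 4 + 0.5·(M − 4P_x − 5P_y)/P_x.
Discretionary income = 362 − 4·2.8 − 5·1.75 = 342.05; y* = 5 + 0.5·342.05/1.75 = 102.7286.
At M' = 995.5: y* = 283.7286. Change: 283.7286 − 102.7286 = 181.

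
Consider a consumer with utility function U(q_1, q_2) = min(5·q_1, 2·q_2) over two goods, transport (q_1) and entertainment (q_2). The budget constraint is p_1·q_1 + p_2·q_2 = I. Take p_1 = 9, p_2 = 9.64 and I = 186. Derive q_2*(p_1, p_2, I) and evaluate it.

q_2* = 14.0483

Leontief preferences: the optimum is at the kink where q_1/2 = q_2/5, i.e. q_2 = (5/2)·q_1.
Budget: p_1·q_1 + p_2·(5/2)·q_1 = I, so (2·p_1 + 5·p_2)·q_1 = 2·I.
Demand: q_1*(p_1,p_2,I) = 2·I/(2·p_1 + 5·p_2), q_2* = 5·I/(2·p_1 + 5·p_2).
Here 2·9 + 5·9.64 = 66.2, giving q_2* = 14.0483.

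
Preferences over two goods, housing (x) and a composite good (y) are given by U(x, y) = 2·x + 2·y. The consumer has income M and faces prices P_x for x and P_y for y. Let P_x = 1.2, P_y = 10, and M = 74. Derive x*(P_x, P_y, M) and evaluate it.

Linear utility — the consumer picks whichever good has higher MU/price: 2/1.2 = 1.6667 vs 2/10 = 0.2.
x gives more utility per dollar, so spend all income on x: x* = M/P_x, y* = 0.
Numerically: x* = 61.6667, y* = 0.

x* = 61.6667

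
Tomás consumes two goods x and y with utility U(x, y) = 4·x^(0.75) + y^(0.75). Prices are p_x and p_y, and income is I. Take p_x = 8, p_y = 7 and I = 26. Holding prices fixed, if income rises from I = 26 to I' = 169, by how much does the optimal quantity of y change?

Δy* = 0.1184

From the CES first-order condition, 4·(y/x)^(0.25) = p_x/p_y.
Hence y/x = ((1/4)·p_x/p_y)^(1/(0.25)), i.e. raised to the 4 power.
Substitute y = (y/x)·x into the budget: x* = I/(p_x + p_y·(y/x)).
Numerically y/x = 0.006664, so x* = 26/(8 + 7·0.006664) = 3.2312 and y* = 0.006664·3.2312 = 0.0215.
At I' = 169: y* = 0.14. Change: 0.14 − 0.0215 = 0.1184.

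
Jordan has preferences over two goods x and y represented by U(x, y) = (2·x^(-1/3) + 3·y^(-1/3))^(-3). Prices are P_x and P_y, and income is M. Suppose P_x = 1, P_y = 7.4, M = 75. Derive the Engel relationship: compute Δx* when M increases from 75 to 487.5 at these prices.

Δx* = 127.4915

MU_x ∝ 2·x^(-4/3), MU_y ∝ 3·y^(-4/3), so MRS = (2/3)·(y/x)^(4/3) = P_x/P_y.
Hence y/x = ((3/2)·P_x/P_y)^(1/(4/3)), i.e. raised to the 0.75 power.
Substitute y = (y/x)·x into the budget: x* = M/(P_x + P_y·(y/x)).
Numerically y/x = 0.302096, so x* = 75/(1 + 7.4·0.302096) = 23.1803.
At M' = 487.5: x* = 150.6718. Change: 150.6718 − 23.1803 = 127.4915.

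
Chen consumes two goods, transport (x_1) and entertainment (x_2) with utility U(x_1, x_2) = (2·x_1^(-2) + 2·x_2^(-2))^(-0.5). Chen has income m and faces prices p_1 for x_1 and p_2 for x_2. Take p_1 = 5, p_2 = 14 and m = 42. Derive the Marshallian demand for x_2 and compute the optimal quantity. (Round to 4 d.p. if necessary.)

From the CES first-order condition, (x_2/x_1)^(3) = p_1/p_2.
Hence x_2/x_1 = (p_1/p_2)^(1/(3)), i.e. raised to the 1/3 power.
Substitute x_2 = (x_2/x_1)·x_1 into the budget: x_1* = m/(p_1 + p_2·(x_2/x_1)).
Numerically x_2/x_1 = 0.709492, so x_1* = 42/(5 + 14·0.709492) = 2.8126 and x_2* = 0.709492·2.8126 = 1.9955.

x_2* = 1.9955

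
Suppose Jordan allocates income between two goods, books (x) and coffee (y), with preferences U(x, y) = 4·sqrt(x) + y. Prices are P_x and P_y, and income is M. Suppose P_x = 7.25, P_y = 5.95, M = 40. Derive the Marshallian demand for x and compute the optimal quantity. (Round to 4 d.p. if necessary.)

x* = 2.6941

Thus x* = (2·P_y/P_x)² — independent of M — with the rest of income spent on y.
Plugging in: x* = (2·5.95/7.25)² = 2.6941.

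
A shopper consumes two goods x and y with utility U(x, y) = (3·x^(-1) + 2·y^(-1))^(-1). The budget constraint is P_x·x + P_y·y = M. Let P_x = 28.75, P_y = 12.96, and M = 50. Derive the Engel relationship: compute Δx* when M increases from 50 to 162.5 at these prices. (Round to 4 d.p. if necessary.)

From the CES first-order condition, (3/2)·(y/x)^(2) = P_x/P_y.
Hence y/x = ((2/3)·P_x/P_y)^(1/(2)), i.e. raised to the 0.5 power.
With the ratio pinned down, the budget gives x* = M/(P_x + P_y·(y/x)) and y* = (y/x)·x*.
Numerically y/x = 1.216104, so x* = 50/(28.75 + 12.96·1.216104) = 1.1233.
At M' = 162.5: x* = 3.6508. Change: 3.6508 − 1.1233 = 2.5275.

Δx* = 2.5275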